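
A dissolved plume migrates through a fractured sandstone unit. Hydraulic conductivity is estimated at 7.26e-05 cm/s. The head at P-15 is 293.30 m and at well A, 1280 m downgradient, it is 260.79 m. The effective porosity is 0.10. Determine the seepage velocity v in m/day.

Convert K: 7.26e-05 cm/s × 864 = 0.06273 m/day.
Hydraulic gradient i = (293.30 − 260.79) / 1280 = 32.51 / 1280 = 0.02540.
Darcy flux q = K · i = 0.06273 × 0.02540 = 0.001593 m/day.
Seepage velocity v = q / n_e = 0.001593 / 0.10 = 0.01593 m/day.

0.0159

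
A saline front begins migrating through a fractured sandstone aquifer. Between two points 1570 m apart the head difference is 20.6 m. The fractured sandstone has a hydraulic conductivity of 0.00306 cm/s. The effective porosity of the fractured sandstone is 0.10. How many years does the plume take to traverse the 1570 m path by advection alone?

12.4

Convert K: 0.00306 cm/s × 864 = 2.644 m/day.
Hydraulic gradient i = Δh / L = 20.6 / 1570 = 0.01312.
Darcy flux q = K · i = 2.644 × 0.01312 = 0.03469 m/day.
Seepage velocity v = q / n_e = 0.03469 / 0.10 = 0.3469 m/day.
Travel time t = L / v = 1570 / 0.3469 = 4526 days = 12.39 years.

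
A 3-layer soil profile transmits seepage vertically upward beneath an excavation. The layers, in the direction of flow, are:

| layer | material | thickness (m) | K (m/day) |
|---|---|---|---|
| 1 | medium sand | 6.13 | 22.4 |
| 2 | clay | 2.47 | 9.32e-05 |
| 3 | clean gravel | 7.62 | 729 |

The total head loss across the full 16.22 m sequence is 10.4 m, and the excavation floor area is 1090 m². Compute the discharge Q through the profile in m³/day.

Flow is perpendicular to layering, so the layers act in series and the equivalent K is the thickness-weighted harmonic mean.
Total thickness L = 6.13 + 2.47 + 7.62 = 16.22 m.
Σ(b_i/K_i) = 6.13/22.4 + 2.47/9.32e-05 + 7.62/729 = 26502 d.
K_eq = L / Σ(b_i/K_i) = 16.22 / 26502 = 0.0006120 m/day.
Q = K_eq · A · (Δh/L) = 0.0006120 × 1090 × (10.4/16.22) = 0.4277 m³/day.

0.428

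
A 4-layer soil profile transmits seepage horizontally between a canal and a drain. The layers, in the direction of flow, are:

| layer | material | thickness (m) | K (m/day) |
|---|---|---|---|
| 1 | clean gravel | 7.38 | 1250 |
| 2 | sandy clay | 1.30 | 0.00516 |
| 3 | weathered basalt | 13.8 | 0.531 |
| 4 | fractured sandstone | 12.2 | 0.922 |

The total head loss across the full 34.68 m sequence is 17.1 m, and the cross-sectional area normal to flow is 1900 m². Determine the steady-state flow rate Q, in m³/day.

Flow is perpendicular to layering, so the layers act in series and the equivalent K is the thickness-weighted harmonic mean.
Total thickness L = 7.38 + 1.30 + 13.8 + 12.2 = 34.68 m.
Σ(b_i/K_i) = 7.38/1250 + 1.30/0.00516 + 13.8/0.531 + 12.2/0.922 = 291.2 d.
K_eq = L / Σ(b_i/K_i) = 34.68 / 291.2 = 0.1191 m/day.
Q = K_eq · A · (Δh/L) = 0.1191 × 1900 × (17.1/34.68) = 111.6 m³/day.

112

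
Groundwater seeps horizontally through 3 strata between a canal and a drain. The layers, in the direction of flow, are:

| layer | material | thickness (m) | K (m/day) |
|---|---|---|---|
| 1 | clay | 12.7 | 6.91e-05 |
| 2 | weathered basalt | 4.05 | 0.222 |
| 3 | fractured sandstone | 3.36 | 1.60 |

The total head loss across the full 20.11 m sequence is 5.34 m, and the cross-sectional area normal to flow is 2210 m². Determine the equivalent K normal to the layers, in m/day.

Flow is perpendicular to layering, so the layers act in series and the equivalent K is the thickness-weighted harmonic mean.
Total thickness L = 12.7 + 4.05 + 3.36 = 20.11 m.
Σ(b_i/K_i) = 12.7/6.91e-05 + 4.05/0.222 + 3.36/1.60 = 1.838e+05 d.
K_eq = L / Σ(b_i/K_i) = 20.11 / 1.838e+05 = 0.0001094 m/day.

0.000109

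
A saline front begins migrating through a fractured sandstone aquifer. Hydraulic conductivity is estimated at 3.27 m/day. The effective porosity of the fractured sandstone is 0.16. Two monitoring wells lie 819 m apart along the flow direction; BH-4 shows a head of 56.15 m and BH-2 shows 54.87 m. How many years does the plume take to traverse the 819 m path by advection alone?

Hydraulic gradient i = (56.15 − 54.87) / 819 = 1.28 / 819 = 0.001563.
Darcy flux q = K · i = 3.270 × 0.001563 = 0.005111 m/day.
Seepage velocity v = q / n_e = 0.005111 / 0.16 = 0.03194 m/day.
Travel time t = L / v = 819 / 0.03194 = 25641 days = 70.20 years.

70.2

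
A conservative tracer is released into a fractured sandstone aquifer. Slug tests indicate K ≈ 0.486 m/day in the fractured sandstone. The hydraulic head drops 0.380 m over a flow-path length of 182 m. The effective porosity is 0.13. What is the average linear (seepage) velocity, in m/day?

Hydraulic gradient i = Δh / L = 0.380 / 182 = 0.002088.
Darcy flux q = K · i = 0.4860 × 0.002088 = 0.001015 m/day.
Seepage velocity v = q / n_e = 0.001015 / 0.13 = 0.007806 m/day.

0.00781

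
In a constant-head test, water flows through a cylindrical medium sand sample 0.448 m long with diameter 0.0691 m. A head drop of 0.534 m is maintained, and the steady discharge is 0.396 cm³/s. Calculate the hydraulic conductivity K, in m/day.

Cross-sectional area A = π·(d/2)² = π × (0.0691/2)² = 0.003750 m².
Convert discharge: 0.396 cm³/s = 3.960e-07 m³/s.
Darcy's law rearranged: K = Q·L / (A·Δh) = 3.960e-07 × 0.448 / (0.003750 × 0.534) = 8.859e-05 m/s = 7.654 m/day.

7.65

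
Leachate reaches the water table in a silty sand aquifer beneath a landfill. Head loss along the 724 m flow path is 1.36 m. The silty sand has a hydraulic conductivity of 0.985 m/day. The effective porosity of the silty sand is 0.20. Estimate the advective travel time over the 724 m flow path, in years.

Hydraulic gradient i = Δh / L = 1.36 / 724 = 0.001878.
Darcy flux q = K · i = 0.9850 × 0.001878 = 0.001850 m/day.
Seepage velocity v = q / n_e = 0.001850 / 0.20 = 0.009251 m/day.
Travel time t = L / v = 724 / 0.009251 = 78259 days = 214.3 years.

214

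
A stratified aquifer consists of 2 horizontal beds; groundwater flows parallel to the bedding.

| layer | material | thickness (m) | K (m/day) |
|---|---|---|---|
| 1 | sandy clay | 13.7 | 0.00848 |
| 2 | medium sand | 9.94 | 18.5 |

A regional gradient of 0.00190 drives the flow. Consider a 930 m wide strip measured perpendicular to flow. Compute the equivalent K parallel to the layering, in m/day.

Flow is parallel to layering, so each bed carries its own Darcy discharge and the transmissivities add.
Σ(K_i·b_i) = 0.00848×13.7 + 18.5×9.94 = 184.0 m²/day.
Total thickness b = 23.64 m, so K_eq = Σ(K_i·b_i)/b = 7.784 m/day.

7.78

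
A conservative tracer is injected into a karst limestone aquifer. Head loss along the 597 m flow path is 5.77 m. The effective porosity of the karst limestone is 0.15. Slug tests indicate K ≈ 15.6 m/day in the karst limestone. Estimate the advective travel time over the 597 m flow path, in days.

Hydraulic gradient i = Δh / L = 5.77 / 597 = 0.009665.
Darcy flux q = K · i = 15.60 × 0.009665 = 0.1508 m/day.
Seepage velocity v = q / n_e = 0.1508 / 0.15 = 1.005 m/day.
Travel time t = L / v = 597 / 1.005 = 593.9 days.

594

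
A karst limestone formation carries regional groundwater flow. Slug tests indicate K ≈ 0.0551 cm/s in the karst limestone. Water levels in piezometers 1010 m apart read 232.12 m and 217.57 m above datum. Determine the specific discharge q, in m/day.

0.686

Convert K: 0.0551 cm/s × 864 = 47.61 m/day.
Hydraulic gradient i = (232.12 − 217.57) / 1010 = 14.55 / 1010 = 0.01441.
Specific discharge q = K · i = 47.61 × 0.01441 = 0.6858 m/day.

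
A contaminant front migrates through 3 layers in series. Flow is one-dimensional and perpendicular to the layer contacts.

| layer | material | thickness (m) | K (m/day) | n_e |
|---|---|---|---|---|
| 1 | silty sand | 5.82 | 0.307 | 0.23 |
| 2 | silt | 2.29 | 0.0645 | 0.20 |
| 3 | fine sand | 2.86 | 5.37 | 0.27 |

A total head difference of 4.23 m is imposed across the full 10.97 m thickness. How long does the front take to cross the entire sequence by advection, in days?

With flow normal to the layers, continuity requires the same specific discharge q through every layer.
Σ(b_i/K_i) = 5.82/0.307 + 2.29/0.0645 + 2.86/5.37 = 54.99 d.
q = Δh / Σ(b_i/K_i) = 4.23 / 54.99 = 0.07692 m/day.
In each layer the seepage velocity is v_i = q/n_i, so the layer transit time is t_i = b_i·n_i / q:
  layer 1 (silty sand): t_1 = 5.82 × 0.23 / 0.07692 = 17.40 d
  layer 2 (silt): t_2 = 2.29 × 0.20 / 0.07692 = 5.954 d
  layer 3 (fine sand): t_3 = 2.86 × 0.27 / 0.07692 = 10.04 d
Total t = Σ t_i = 33.40 days.

33.4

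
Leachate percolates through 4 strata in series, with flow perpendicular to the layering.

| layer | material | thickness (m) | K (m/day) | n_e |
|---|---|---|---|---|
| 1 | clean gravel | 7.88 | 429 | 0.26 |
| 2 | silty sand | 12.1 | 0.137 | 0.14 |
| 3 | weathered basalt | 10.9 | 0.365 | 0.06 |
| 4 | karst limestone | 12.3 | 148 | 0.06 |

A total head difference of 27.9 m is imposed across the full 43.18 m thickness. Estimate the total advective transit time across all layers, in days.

With flow normal to the layers, continuity requires the same specific discharge q through every layer.
Σ(b_i/K_i) = 7.88/429 + 12.1/0.137 + 10.9/0.365 + 12.3/148 = 118.3 d.
q = Δh / Σ(b_i/K_i) = 27.9 / 118.3 = 0.2359 m/day.
In each layer the seepage velocity is v_i = q/n_i, so the layer transit time is t_i = b_i·n_i / q:
  layer 1 (clean gravel): t_1 = 7.88 × 0.26 / 0.2359 = 8.686 d
  layer 2 (silty sand): t_2 = 12.1 × 0.14 / 0.2359 = 7.182 d
  layer 3 (weathered basalt): t_3 = 10.9 × 0.06 / 0.2359 = 2.773 d
  layer 4 (karst limestone): t_4 = 12.3 × 0.06 / 0.2359 = 3.129 d
Total t = Σ t_i = 21.77 days.

21.8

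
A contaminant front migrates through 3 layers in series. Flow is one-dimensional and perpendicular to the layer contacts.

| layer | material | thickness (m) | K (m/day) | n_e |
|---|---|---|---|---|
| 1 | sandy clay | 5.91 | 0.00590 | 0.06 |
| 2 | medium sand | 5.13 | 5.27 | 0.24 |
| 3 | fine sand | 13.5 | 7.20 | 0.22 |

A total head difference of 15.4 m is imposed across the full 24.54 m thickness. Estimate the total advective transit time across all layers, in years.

With flow normal to the layers, continuity requires the same specific discharge q through every layer.
Σ(b_i/K_i) = 5.91/0.00590 + 5.13/5.27 + 13.5/7.20 = 1005 d.
q = Δh / Σ(b_i/K_i) = 15.4 / 1005 = 0.01533 m/day.
In each layer the seepage velocity is v_i = q/n_i, so the layer transit time is t_i = b_i·n_i / q:
  layer 1 (sandy clay): t_1 = 5.91 × 0.06 / 0.01533 = 23.13 d
  layer 2 (medium sand): t_2 = 5.13 × 0.24 / 0.01533 = 80.31 d
  layer 3 (fine sand): t_3 = 13.5 × 0.22 / 0.01533 = 193.7 d
Total t = Σ t_i = 297.2 days = 0.8136 years.

0.814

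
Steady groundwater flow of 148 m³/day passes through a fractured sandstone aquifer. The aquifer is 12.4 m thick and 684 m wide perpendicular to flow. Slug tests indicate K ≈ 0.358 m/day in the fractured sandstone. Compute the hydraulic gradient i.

0.0487

Cross-sectional area A = 684 × 12.4 = 8482 m².
From Q = K·A·i, i = Q / (K·A) = 148 / (0.3580 × 8482) = 0.04874.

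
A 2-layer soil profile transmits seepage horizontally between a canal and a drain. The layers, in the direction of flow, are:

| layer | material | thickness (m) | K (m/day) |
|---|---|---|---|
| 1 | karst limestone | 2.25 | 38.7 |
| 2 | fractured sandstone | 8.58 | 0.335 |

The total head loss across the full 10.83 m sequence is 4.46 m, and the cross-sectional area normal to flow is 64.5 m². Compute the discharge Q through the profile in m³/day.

Flow is perpendicular to layering, so the layers act in series and the equivalent K is the thickness-weighted harmonic mean.
Total thickness L = 2.25 + 8.58 = 10.83 m.
Σ(b_i/K_i) = 2.25/38.7 + 8.58/0.335 = 25.67 d.
K_eq = L / Σ(b_i/K_i) = 10.83 / 25.67 = 0.4219 m/day.
Q = K_eq · A · (Δh/L) = 0.4219 × 64.5 × (4.46/10.83) = 11.21 m³/day.

11.2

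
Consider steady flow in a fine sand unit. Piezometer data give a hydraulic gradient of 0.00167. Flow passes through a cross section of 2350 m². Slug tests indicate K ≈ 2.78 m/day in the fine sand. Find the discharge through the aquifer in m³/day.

10.9

Hydraulic gradient i = 0.00167.
Darcy's law: Q = K · A · i = 2.780 × 2350 × 0.001670 = 10.91 m³/day.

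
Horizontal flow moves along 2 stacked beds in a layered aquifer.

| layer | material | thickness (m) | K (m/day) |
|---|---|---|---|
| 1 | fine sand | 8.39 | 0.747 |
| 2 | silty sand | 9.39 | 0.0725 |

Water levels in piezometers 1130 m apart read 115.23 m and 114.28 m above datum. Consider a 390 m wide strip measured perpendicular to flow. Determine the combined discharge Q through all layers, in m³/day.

Flow is parallel to layering, so each bed carries its own Darcy discharge and the transmissivities add.
Σ(K_i·b_i) = 0.747×8.39 + 0.0725×9.39 = 6.948 m²/day.
Hydraulic gradient i = (115.23 − 114.28) / 1130 = 0.95 / 1130 = 0.0008407.
Q = Σ(K_i·b_i) · W · i = 6.948 × 390 × 0.0008407 = 2.278 m³/day.

2.28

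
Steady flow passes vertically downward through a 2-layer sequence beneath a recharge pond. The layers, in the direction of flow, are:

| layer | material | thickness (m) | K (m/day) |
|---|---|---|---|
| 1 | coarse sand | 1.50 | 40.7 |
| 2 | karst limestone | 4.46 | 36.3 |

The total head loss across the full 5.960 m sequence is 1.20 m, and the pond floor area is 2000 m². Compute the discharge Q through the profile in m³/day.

Flow is perpendicular to layering, so the layers act in series and the equivalent K is the thickness-weighted harmonic mean.
Total thickness L = 1.50 + 4.46 = 5.960 m.
Σ(b_i/K_i) = 1.50/40.7 + 4.46/36.3 = 0.1597 d.
K_eq = L / Σ(b_i/K_i) = 5.960 / 0.1597 = 37.32 m/day.
Q = K_eq · A · (Δh/L) = 37.32 × 2000 × (1.20/5.960) = 15026 m³/day.

15000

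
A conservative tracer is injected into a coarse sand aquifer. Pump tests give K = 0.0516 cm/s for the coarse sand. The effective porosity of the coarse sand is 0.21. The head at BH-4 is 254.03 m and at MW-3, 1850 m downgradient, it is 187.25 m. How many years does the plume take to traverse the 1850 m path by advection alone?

0.661

Convert K: 0.0516 cm/s × 864 = 44.58 m/day.
Hydraulic gradient i = (254.03 − 187.25) / 1850 = 66.78 / 1850 = 0.03610.
Darcy flux q = K · i = 44.58 × 0.03610 = 1.609 m/day.
Seepage velocity v = q / n_e = 1.609 / 0.21 = 7.663 m/day.
Travel time t = L / v = 1850 / 7.663 = 241.4 days = 0.6609 years.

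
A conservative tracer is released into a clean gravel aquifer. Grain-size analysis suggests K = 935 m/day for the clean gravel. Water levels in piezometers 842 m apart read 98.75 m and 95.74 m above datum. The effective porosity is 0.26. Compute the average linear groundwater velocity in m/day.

Hydraulic gradient i = (98.75 − 95.74) / 842 = 3.01 / 842 = 0.003575.
Darcy flux q = K · i = 935.0 × 0.003575 = 3.342 m/day.
Seepage velocity v = q / n_e = 3.342 / 0.26 = 12.86 m/day.

12.9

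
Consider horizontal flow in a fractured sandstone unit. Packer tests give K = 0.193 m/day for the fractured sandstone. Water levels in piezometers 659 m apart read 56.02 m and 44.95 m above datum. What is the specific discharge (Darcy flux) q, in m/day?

Hydraulic gradient i = (56.02 − 44.95) / 659 = 11.07 / 659 = 0.01680.
Specific discharge q = K · i = 0.1930 × 0.01680 = 0.003242 m/day.

0.00324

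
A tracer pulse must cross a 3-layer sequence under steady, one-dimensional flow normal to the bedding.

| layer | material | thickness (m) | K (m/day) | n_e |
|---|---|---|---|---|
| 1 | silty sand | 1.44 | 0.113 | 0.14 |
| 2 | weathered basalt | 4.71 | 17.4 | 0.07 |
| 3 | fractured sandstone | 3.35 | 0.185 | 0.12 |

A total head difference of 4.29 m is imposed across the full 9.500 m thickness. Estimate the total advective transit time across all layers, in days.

6.77

With flow normal to the layers, continuity requires the same specific discharge q through every layer.
Σ(b_i/K_i) = 1.44/0.113 + 4.71/17.4 + 3.35/0.185 = 31.12 d.
q = Δh / Σ(b_i/K_i) = 4.29 / 31.12 = 0.1378 m/day.
In each layer the seepage velocity is v_i = q/n_i, so the layer transit time is t_i = b_i·n_i / q:
  layer 1 (silty sand): t_1 = 1.44 × 0.14 / 0.1378 = 1.463 d
  layer 2 (weathered basalt): t_2 = 4.71 × 0.07 / 0.1378 = 2.392 d
  layer 3 (fractured sandstone): t_3 = 3.35 × 0.12 / 0.1378 = 2.916 d
Total t = Σ t_i = 6.771 days.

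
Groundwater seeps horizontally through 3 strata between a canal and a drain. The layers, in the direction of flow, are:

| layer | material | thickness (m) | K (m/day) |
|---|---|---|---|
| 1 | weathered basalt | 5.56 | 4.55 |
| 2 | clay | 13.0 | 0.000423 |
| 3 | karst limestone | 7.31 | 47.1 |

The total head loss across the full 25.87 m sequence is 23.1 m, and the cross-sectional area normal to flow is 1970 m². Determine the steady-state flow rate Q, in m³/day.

1.48

Flow is perpendicular to layering, so the layers act in series and the equivalent K is the thickness-weighted harmonic mean.
Total thickness L = 5.56 + 13.0 + 7.31 = 25.87 m.
Σ(b_i/K_i) = 5.56/4.55 + 13.0/0.000423 + 7.31/47.1 = 30734 d.
K_eq = L / Σ(b_i/K_i) = 25.87 / 30734 = 0.0008417 m/day.
Q = K_eq · A · (Δh/L) = 0.0008417 × 1970 × (23.1/25.87) = 1.481 m³/day.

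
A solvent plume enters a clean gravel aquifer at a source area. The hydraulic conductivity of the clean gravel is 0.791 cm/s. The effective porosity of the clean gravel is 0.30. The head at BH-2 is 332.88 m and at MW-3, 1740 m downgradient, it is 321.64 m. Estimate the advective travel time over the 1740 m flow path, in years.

0.324

Convert K: 0.791 cm/s × 864 = 683.4 m/day.
Hydraulic gradient i = (332.88 − 321.64) / 1740 = 11.24 / 1740 = 0.006460.
Darcy flux q = K · i = 683.4 × 0.006460 = 4.415 m/day.
Seepage velocity v = q / n_e = 4.415 / 0.30 = 14.72 m/day.
Travel time t = L / v = 1740 / 14.72 = 118.2 days = 0.3237 years.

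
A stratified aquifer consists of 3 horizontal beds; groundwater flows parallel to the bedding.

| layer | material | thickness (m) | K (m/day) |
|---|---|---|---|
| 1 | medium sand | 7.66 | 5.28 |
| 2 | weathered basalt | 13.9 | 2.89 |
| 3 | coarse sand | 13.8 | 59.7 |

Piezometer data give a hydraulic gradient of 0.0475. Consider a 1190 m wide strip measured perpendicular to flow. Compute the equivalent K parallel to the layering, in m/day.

25.6

Flow is parallel to layering, so each bed carries its own Darcy discharge and the transmissivities add.
Σ(K_i·b_i) = 5.28×7.66 + 2.89×13.9 + 59.7×13.8 = 904.5 m²/day.
Total thickness b = 35.36 m, so K_eq = Σ(K_i·b_i)/b = 25.58 m/day.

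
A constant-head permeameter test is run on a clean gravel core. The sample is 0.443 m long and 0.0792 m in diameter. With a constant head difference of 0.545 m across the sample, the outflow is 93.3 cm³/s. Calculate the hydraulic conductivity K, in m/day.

Cross-sectional area A = π·(d/2)² = π × (0.0792/2)² = 0.004927 m².
Convert discharge: 93.3 cm³/s = 9.330e-05 m³/s.
Darcy's law rearranged: K = Q·L / (A·Δh) = 9.330e-05 × 0.443 / (0.004927 × 0.545) = 0.01539 m/s = 1330 m/day.

1330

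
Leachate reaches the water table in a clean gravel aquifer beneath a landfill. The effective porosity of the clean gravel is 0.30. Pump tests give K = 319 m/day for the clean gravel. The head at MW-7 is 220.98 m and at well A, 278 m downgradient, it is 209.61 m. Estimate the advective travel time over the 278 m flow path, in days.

6.39

Hydraulic gradient i = (220.98 − 209.61) / 278 = 11.37 / 278 = 0.04090.
Darcy flux q = K · i = 319.0 × 0.04090 = 13.05 m/day.
Seepage velocity v = q / n_e = 13.05 / 0.30 = 43.49 m/day.
Travel time t = L / v = 278 / 43.49 = 6.392 days.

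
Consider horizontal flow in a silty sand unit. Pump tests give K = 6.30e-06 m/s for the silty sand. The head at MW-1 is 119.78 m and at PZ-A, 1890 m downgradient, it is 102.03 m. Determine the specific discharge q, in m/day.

0.00511

Convert K: 6.30e-06 m/s × 86400 = 0.5443 m/day.
Hydraulic gradient i = (119.78 − 102.03) / 1890 = 17.75 / 1890 = 0.009392.
Specific discharge q = K · i = 0.5443 × 0.009392 = 0.005112 m/day.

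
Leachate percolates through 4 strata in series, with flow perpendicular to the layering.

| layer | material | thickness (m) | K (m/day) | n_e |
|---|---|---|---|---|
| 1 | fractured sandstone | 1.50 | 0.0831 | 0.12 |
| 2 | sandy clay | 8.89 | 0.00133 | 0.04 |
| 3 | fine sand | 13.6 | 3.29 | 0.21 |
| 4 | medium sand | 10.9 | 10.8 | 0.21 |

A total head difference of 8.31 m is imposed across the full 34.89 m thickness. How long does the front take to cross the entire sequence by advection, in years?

12.6

With flow normal to the layers, continuity requires the same specific discharge q through every layer.
Σ(b_i/K_i) = 1.50/0.0831 + 8.89/0.00133 + 13.6/3.29 + 10.9/10.8 = 6707 d.
q = Δh / Σ(b_i/K_i) = 8.31 / 6707 = 0.001239 m/day.
In each layer the seepage velocity is v_i = q/n_i, so the layer transit time is t_i = b_i·n_i / q:
  layer 1 (fractured sandstone): t_1 = 1.50 × 0.12 / 0.001239 = 145.3 d
  layer 2 (sandy clay): t_2 = 8.89 × 0.04 / 0.001239 = 287.0 d
  layer 3 (fine sand): t_3 = 13.6 × 0.21 / 0.001239 = 2305 d
  layer 4 (medium sand): t_4 = 10.9 × 0.21 / 0.001239 = 1848 d
Total t = Σ t_i = 4585 days = 12.55 years.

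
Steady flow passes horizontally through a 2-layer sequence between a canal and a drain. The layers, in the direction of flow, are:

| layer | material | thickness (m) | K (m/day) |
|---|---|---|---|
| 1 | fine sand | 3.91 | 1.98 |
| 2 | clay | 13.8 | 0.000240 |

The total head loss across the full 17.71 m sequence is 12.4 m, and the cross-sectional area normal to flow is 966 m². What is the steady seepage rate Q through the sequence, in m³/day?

Flow is perpendicular to layering, so the layers act in series and the equivalent K is the thickness-weighted harmonic mean.
Total thickness L = 3.91 + 13.8 = 17.71 m.
Σ(b_i/K_i) = 3.91/1.98 + 13.8/0.000240 = 57502 d.
K_eq = L / Σ(b_i/K_i) = 17.71 / 57502 = 0.0003080 m/day.
Q = K_eq · A · (Δh/L) = 0.0003080 × 966 × (12.4/17.71) = 0.2083 m³/day.

0.208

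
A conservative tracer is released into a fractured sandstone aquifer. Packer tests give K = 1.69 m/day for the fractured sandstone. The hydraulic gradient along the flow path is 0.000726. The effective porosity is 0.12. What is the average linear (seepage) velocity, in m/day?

Hydraulic gradient i = 0.000726.
Darcy flux q = K · i = 1.690 × 0.0007260 = 0.001227 m/day.
Seepage velocity v = q / n_e = 0.001227 / 0.12 = 0.01022 m/day.

0.0102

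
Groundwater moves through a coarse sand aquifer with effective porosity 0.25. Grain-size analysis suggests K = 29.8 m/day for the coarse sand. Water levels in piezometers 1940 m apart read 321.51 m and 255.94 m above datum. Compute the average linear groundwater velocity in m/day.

4.03

Hydraulic gradient i = (321.51 − 255.94) / 1940 = 65.57 / 1940 = 0.03380.
Darcy flux q = K · i = 29.80 × 0.03380 = 1.007 m/day.
Seepage velocity v = q / n_e = 1.007 / 0.25 = 4.029 m/day.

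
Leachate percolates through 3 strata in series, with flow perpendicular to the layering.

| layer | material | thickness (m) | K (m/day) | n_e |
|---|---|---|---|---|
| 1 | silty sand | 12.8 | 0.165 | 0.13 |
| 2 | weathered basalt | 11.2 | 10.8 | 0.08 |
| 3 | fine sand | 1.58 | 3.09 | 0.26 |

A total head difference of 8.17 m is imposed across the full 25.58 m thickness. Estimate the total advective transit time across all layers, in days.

28.8

With flow normal to the layers, continuity requires the same specific discharge q through every layer.
Σ(b_i/K_i) = 12.8/0.165 + 11.2/10.8 + 1.58/3.09 = 79.12 d.
q = Δh / Σ(b_i/K_i) = 8.17 / 79.12 = 0.1033 m/day.
In each layer the seepage velocity is v_i = q/n_i, so the layer transit time is t_i = b_i·n_i / q:
  layer 1 (silty sand): t_1 = 12.8 × 0.13 / 0.1033 = 16.12 d
  layer 2 (weathered basalt): t_2 = 11.2 × 0.08 / 0.1033 = 8.678 d
  layer 3 (fine sand): t_3 = 1.58 × 0.26 / 0.1033 = 3.978 d
Total t = Σ t_i = 28.77 days.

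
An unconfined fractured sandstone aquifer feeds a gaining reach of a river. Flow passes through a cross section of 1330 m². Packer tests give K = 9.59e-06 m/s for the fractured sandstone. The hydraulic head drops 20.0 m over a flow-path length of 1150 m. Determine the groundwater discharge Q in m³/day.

19.2

Convert K: 9.59e-06 m/s × 86400 = 0.8286 m/day.
Hydraulic gradient i = Δh / L = 20.0 / 1150 = 0.01739.
Darcy's law: Q = K · A · i = 0.8286 × 1330 × 0.01739 = 19.17 m³/day.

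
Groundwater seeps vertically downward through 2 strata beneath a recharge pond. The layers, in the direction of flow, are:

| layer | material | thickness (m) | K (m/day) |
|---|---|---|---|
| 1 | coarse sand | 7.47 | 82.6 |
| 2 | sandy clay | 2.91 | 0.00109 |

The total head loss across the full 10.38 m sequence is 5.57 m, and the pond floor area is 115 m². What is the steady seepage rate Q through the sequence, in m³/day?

Flow is perpendicular to layering, so the layers act in series and the equivalent K is the thickness-weighted harmonic mean.
Total thickness L = 7.47 + 2.91 = 10.38 m.
Σ(b_i/K_i) = 7.47/82.6 + 2.91/0.00109 = 2670 d.
K_eq = L / Σ(b_i/K_i) = 10.38 / 2670 = 0.003888 m/day.
Q = K_eq · A · (Δh/L) = 0.003888 × 115 × (5.57/10.38) = 0.2399 m³/day.

0.240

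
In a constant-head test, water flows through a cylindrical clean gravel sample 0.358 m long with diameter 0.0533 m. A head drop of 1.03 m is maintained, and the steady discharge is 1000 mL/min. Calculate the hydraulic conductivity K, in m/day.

224

Cross-sectional area A = π·(d/2)² = π × (0.0533/2)² = 0.002231 m².
Convert discharge: 1000 mL/min = 1.667e-05 m³/s.
Darcy's law rearranged: K = Q·L / (A·Δh) = 1.667e-05 × 0.358 / (0.002231 × 1.03) = 0.002596 m/s = 224.3 m/day.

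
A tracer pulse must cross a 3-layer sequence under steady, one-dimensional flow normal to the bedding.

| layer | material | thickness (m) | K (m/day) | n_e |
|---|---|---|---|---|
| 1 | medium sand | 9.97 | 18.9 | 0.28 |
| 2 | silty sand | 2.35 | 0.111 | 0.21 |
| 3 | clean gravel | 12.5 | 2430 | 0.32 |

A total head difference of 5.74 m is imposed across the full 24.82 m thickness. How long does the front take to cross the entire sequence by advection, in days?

With flow normal to the layers, continuity requires the same specific discharge q through every layer.
Σ(b_i/K_i) = 9.97/18.9 + 2.35/0.111 + 12.5/2430 = 21.70 d.
q = Δh / Σ(b_i/K_i) = 5.74 / 21.70 = 0.2645 m/day.
In each layer the seepage velocity is v_i = q/n_i, so the layer transit time is t_i = b_i·n_i / q:
  layer 1 (medium sand): t_1 = 9.97 × 0.28 / 0.2645 = 10.56 d
  layer 2 (silty sand): t_2 = 2.35 × 0.21 / 0.2645 = 1.866 d
  layer 3 (clean gravel): t_3 = 12.5 × 0.32 / 0.2645 = 15.12 d
Total t = Σ t_i = 27.55 days.

27.5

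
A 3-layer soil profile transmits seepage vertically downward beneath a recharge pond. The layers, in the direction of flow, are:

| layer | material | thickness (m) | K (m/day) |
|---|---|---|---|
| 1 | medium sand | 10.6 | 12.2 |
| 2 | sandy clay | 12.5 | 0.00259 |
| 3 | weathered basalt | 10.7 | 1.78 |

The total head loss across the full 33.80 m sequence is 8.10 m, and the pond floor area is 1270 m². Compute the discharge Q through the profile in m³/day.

Flow is perpendicular to layering, so the layers act in series and the equivalent K is the thickness-weighted harmonic mean.
Total thickness L = 10.6 + 12.5 + 10.7 = 33.80 m.
Σ(b_i/K_i) = 10.6/12.2 + 12.5/0.00259 + 10.7/1.78 = 4833 d.
K_eq = L / Σ(b_i/K_i) = 33.80 / 4833 = 0.006993 m/day.
Q = K_eq · A · (Δh/L) = 0.006993 × 1270 × (8.10/33.80) = 2.128 m³/day.

2.13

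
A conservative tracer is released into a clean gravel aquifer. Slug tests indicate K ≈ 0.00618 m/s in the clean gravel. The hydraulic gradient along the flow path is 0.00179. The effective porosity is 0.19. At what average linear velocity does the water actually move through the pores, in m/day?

Convert K: 0.00618 m/s × 86400 = 534.0 m/day.
Hydraulic gradient i = 0.00179.
Darcy flux q = K · i = 534.0 × 0.001790 = 0.9558 m/day.
Seepage velocity v = q / n_e = 0.9558 / 0.19 = 5.030 m/day.

5.03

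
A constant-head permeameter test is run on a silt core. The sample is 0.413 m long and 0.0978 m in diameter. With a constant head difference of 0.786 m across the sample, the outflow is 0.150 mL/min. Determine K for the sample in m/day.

0.0151

Cross-sectional area A = π·(d/2)² = π × (0.0978/2)² = 0.007512 m².
Convert discharge: 0.150 mL/min = 2.500e-09 m³/s.
Darcy's law rearranged: K = Q·L / (A·Δh) = 2.500e-09 × 0.413 / (0.007512 × 0.786) = 1.749e-07 m/s = 0.01511 m/day.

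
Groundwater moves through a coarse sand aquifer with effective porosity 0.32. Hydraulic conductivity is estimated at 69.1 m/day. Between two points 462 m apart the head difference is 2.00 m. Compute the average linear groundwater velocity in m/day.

0.935

Hydraulic gradient i = Δh / L = 2.00 / 462 = 0.004329.
Darcy flux q = K · i = 69.10 × 0.004329 = 0.2991 m/day.
Seepage velocity v = q / n_e = 0.2991 / 0.32 = 0.9348 m/day.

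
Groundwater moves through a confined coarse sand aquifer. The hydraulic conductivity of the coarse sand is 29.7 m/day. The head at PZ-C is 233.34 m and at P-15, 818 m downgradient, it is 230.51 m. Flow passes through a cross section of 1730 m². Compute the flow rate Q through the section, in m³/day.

178

Hydraulic gradient i = (233.34 − 230.51) / 818 = 2.83 / 818 = 0.003460.
Darcy's law: Q = K · A · i = 29.70 × 1730 × 0.003460 = 177.8 m³/day.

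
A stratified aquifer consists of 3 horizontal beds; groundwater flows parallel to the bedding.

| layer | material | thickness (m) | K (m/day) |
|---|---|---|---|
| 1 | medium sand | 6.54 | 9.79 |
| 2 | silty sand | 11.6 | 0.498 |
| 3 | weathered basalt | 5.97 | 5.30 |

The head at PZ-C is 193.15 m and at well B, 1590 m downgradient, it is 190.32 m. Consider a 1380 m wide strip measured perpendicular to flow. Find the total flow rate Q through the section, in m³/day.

Flow is parallel to layering, so each bed carries its own Darcy discharge and the transmissivities add.
Σ(K_i·b_i) = 9.79×6.54 + 0.498×11.6 + 5.30×5.97 = 101.4 m²/day.
Hydraulic gradient i = (193.15 − 190.32) / 1590 = 2.83 / 1590 = 0.001780.
Q = Σ(K_i·b_i) · W · i = 101.4 × 1380 × 0.001780 = 249.2 m³/day.

249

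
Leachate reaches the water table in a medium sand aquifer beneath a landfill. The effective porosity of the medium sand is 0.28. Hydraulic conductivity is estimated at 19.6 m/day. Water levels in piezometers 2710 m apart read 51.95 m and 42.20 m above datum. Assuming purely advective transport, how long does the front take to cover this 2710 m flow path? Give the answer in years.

Hydraulic gradient i = (51.95 − 42.20) / 2710 = 9.75 / 2710 = 0.003598.
Darcy flux q = K · i = 19.60 × 0.003598 = 0.07052 m/day.
Seepage velocity v = q / n_e = 0.07052 / 0.28 = 0.2518 m/day.
Travel time t = L / v = 2710 / 0.2518 = 10761 days = 29.46 years.

29.5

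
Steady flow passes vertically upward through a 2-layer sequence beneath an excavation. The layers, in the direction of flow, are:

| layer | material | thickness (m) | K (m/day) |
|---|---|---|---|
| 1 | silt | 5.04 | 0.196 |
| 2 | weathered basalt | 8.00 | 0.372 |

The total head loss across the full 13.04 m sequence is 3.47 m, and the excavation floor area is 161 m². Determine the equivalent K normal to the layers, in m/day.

0.276

Flow is perpendicular to layering, so the layers act in series and the equivalent K is the thickness-weighted harmonic mean.
Total thickness L = 5.04 + 8.00 = 13.04 m.
Σ(b_i/K_i) = 5.04/0.196 + 8.00/0.372 = 47.22 d.
K_eq = L / Σ(b_i/K_i) = 13.04 / 47.22 = 0.2762 m/day.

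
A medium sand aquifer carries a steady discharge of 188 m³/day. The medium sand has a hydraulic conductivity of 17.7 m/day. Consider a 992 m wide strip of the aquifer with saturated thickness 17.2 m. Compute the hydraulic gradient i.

Cross-sectional area A = 992 × 17.2 = 17062 m².
From Q = K·A·i, i = Q / (K·A) = 188 / (17.70 × 17062) = 0.0006225.

0.000623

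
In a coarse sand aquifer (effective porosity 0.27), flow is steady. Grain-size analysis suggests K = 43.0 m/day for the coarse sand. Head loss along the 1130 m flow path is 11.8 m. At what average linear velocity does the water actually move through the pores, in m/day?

Hydraulic gradient i = Δh / L = 11.8 / 1130 = 0.01044.
Darcy flux q = K · i = 43.00 × 0.01044 = 0.4490 m/day.
Seepage velocity v = q / n_e = 0.4490 / 0.27 = 1.663 m/day.

1.66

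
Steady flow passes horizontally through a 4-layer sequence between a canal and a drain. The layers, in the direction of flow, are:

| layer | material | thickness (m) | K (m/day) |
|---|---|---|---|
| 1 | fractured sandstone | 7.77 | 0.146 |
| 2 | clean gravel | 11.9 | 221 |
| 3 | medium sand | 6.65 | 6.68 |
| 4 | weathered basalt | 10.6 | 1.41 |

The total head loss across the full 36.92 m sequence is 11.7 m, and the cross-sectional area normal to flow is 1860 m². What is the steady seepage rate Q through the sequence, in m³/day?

352

Flow is perpendicular to layering, so the layers act in series and the equivalent K is the thickness-weighted harmonic mean.
Total thickness L = 7.77 + 11.9 + 6.65 + 10.6 = 36.92 m.
Σ(b_i/K_i) = 7.77/0.146 + 11.9/221 + 6.65/6.68 + 10.6/1.41 = 61.79 d.
K_eq = L / Σ(b_i/K_i) = 36.92 / 61.79 = 0.5975 m/day.
Q = K_eq · A · (Δh/L) = 0.5975 × 1860 × (11.7/36.92) = 352.2 m³/day.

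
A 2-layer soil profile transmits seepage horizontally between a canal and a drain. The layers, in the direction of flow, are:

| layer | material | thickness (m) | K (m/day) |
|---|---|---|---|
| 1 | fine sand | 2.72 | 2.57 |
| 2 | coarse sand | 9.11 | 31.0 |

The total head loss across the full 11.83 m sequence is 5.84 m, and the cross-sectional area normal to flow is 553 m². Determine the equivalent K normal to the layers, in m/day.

8.75

Flow is perpendicular to layering, so the layers act in series and the equivalent K is the thickness-weighted harmonic mean.
Total thickness L = 2.72 + 9.11 = 11.83 m.
Σ(b_i/K_i) = 2.72/2.57 + 9.11/31.0 = 1.352 d.
K_eq = L / Σ(b_i/K_i) = 11.83 / 1.352 = 8.748 m/day.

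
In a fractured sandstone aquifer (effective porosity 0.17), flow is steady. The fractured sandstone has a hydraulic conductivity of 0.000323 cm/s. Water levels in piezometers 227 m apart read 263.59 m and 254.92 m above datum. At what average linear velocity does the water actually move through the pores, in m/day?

0.0627

Convert K: 0.000323 cm/s × 864 = 0.2791 m/day.
Hydraulic gradient i = (263.59 − 254.92) / 227 = 8.67 / 227 = 0.03819.
Darcy flux q = K · i = 0.2791 × 0.03819 = 0.01066 m/day.
Seepage velocity v = q / n_e = 0.01066 / 0.17 = 0.06270 m/day.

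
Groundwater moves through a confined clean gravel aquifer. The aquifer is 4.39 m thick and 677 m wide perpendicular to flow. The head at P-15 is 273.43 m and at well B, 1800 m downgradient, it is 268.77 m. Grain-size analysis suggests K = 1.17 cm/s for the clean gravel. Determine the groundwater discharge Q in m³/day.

Convert K: 1.17 cm/s × 864 = 1011 m/day.
Cross-sectional area A = 677 × 4.39 = 2972 m².
Hydraulic gradient i = (273.43 − 268.77) / 1800 = 4.66 / 1800 = 0.002589.
Darcy's law: Q = K · A · i = 1011 × 2972 × 0.002589 = 7778 m³/day.

7780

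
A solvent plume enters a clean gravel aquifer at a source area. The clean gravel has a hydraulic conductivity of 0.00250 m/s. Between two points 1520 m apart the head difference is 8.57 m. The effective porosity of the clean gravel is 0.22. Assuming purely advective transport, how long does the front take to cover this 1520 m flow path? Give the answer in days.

Convert K: 0.00250 m/s × 86400 = 216.0 m/day.
Hydraulic gradient i = Δh / L = 8.57 / 1520 = 0.005638.
Darcy flux q = K · i = 216.0 × 0.005638 = 1.218 m/day.
Seepage velocity v = q / n_e = 1.218 / 0.22 = 5.536 m/day.
Travel time t = L / v = 1520 / 5.536 = 274.6 days.

275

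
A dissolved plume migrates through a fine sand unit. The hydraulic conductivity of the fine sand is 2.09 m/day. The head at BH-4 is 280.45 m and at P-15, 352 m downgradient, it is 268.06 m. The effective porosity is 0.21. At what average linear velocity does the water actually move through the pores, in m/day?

Hydraulic gradient i = (280.45 − 268.06) / 352 = 12.39 / 352 = 0.03520.
Darcy flux q = K · i = 2.090 × 0.03520 = 0.07357 m/day.
Seepage velocity v = q / n_e = 0.07357 / 0.21 = 0.3503 m/day.

0.350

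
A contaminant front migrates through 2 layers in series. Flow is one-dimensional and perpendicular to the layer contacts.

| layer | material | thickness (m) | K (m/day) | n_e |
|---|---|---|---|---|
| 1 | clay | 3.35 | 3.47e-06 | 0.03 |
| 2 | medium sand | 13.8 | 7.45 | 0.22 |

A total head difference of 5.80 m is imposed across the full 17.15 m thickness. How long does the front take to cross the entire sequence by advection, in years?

1430

With flow normal to the layers, continuity requires the same specific discharge q through every layer.
Σ(b_i/K_i) = 3.35/3.47e-06 + 13.8/7.45 = 9.654e+05 d.
q = Δh / Σ(b_i/K_i) = 5.80 / 9.654e+05 = 6.008e-06 m/day.
In each layer the seepage velocity is v_i = q/n_i, so the layer transit time is t_i = b_i·n_i / q:
  layer 1 (clay): t_1 = 3.35 × 0.03 / 6.008e-06 = 16728 d
  layer 2 (medium sand): t_2 = 13.8 × 0.22 / 6.008e-06 = 5.053e+05 d
Total t = Σ t_i = 5.221e+05 days = 1429 years.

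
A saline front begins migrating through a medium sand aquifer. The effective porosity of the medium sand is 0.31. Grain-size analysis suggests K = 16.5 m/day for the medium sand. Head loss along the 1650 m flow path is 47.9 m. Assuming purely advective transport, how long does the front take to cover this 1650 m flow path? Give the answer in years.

2.92

Hydraulic gradient i = Δh / L = 47.9 / 1650 = 0.02903.
Darcy flux q = K · i = 16.50 × 0.02903 = 0.4790 m/day.
Seepage velocity v = q / n_e = 0.4790 / 0.31 = 1.545 m/day.
Travel time t = L / v = 1650 / 1.545 = 1068 days = 2.924 years.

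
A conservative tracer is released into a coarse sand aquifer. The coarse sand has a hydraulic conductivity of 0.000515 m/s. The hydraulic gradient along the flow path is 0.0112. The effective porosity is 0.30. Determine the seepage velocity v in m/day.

1.66

Convert K: 0.000515 m/s × 86400 = 44.50 m/day.
Hydraulic gradient i = 0.0112.
Darcy flux q = K · i = 44.50 × 0.01120 = 0.4984 m/day.
Seepage velocity v = q / n_e = 0.4984 / 0.30 = 1.661 m/day.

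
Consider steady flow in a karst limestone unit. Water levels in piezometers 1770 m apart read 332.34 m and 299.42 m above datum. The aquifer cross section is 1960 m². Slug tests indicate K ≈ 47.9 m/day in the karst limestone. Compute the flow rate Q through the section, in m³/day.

Hydraulic gradient i = (332.34 − 299.42) / 1770 = 32.92 / 1770 = 0.01860.
Darcy's law: Q = K · A · i = 47.90 × 1960 × 0.01860 = 1746 m³/day.

1750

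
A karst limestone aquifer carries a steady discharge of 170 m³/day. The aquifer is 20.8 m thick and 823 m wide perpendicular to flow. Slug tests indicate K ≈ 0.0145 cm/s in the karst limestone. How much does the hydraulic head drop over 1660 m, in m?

1.32

Convert K: 0.0145 cm/s × 864 = 12.53 m/day.
Cross-sectional area A = 823 × 20.8 = 17118 m².
From Q = K·A·i, i = Q / (K·A) = 170 / (12.53 × 17118) = 0.0007927.
Head loss Δh = i · L = 0.0007927 × 1660 = 1.316 m.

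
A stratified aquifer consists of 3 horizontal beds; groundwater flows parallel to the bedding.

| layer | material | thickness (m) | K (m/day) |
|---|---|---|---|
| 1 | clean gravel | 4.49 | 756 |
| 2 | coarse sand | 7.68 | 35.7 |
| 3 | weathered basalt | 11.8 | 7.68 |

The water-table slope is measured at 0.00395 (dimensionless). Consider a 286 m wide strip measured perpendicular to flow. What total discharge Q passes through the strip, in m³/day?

Flow is parallel to layering, so each bed carries its own Darcy discharge and the transmissivities add.
Σ(K_i·b_i) = 756×4.49 + 35.7×7.68 + 7.68×11.8 = 3759 m²/day.
Hydraulic gradient i = 0.00395.
Q = Σ(K_i·b_i) · W · i = 3759 × 286 × 0.003950 = 4247 m³/day.

4250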